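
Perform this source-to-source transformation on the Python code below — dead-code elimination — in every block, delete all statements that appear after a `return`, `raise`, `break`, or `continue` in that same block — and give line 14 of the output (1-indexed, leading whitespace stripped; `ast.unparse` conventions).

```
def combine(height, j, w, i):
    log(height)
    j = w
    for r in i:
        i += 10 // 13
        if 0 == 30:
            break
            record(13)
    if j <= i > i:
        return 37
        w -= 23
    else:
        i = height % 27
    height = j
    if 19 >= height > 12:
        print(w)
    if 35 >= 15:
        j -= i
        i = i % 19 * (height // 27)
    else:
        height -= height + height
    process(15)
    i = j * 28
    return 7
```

print(w)

Transformed code:
def combine(height, j, w, i):
    log(height)
    j = w
    for r in i:
        i += 10 // 13
        if 0 == 30:
            break
    if j <= i > i:
        return 37
    else:
        i = height % 27
    height = j
    if 19 >= height > 12:
        print(w)
    if 35 >= 15:
        j -= i
        i = i % 19 * (height // 27)
    else:
        height -= height + height
    process(15)
    i = j * 28
    return 7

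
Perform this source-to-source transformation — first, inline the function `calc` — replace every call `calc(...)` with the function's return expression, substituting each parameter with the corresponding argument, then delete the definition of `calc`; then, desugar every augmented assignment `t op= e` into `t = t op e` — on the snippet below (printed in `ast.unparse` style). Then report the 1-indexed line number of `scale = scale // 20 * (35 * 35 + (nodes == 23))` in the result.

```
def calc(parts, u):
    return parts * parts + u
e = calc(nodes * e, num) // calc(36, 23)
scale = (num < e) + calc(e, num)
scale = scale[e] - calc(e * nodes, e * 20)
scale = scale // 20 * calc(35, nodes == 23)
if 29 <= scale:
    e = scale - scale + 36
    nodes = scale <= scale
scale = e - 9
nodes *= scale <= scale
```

4

Transformed code:
e = (nodes * e * (nodes * e) + num) // (36 * 36 + 23)
scale = (num < e) + (e * e + num)
scale = scale[e] - (e * nodes * (e * nodes) + e * 20)
scale = scale // 20 * (35 * 35 + (nodes == 23))
if 29 <= scale:
    e = scale - scale + 36
    nodes = scale <= scale
scale = e - 9
nodes = nodes * (scale <= scale)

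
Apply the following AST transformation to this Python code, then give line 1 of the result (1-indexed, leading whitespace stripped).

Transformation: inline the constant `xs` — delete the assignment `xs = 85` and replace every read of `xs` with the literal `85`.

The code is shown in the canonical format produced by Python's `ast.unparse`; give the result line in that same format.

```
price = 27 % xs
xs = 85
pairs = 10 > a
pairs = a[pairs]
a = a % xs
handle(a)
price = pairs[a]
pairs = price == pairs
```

Transformed code:
price = 27 % 85
pairs = 10 > a
pairs = a[pairs]
a = a % 85
handle(a)
price = pairs[a]
pairs = price == pairs

price = 27 % 85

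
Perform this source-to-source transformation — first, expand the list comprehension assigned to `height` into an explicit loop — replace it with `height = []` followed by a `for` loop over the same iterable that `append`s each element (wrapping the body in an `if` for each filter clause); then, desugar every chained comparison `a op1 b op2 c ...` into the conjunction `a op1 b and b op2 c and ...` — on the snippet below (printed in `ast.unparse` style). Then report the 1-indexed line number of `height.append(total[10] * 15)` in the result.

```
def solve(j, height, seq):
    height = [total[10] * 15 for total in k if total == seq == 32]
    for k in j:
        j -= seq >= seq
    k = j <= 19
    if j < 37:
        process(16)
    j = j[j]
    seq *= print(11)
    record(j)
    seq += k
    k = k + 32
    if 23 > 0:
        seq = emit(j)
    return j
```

5

Transformed code:
def solve(j, height, seq):
    height = []
    for total in k:
        if total == seq and seq == 32:
            height.append(total[10] * 15)
    for k in j:
        j -= seq >= seq
    k = j <= 19
    if j < 37:
        process(16)
    j = j[j]
    seq *= print(11)
    record(j)
    seq += k
    k = k + 32
    if 23 > 0:
        seq = emit(j)
    return j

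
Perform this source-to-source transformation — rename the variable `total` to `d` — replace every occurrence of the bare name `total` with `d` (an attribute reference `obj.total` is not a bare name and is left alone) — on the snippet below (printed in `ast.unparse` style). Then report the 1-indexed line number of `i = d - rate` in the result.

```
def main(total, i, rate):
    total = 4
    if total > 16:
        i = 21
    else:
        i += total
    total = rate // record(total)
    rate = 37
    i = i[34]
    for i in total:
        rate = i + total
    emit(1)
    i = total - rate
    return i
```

13

Transformed code:
def main(d, i, rate):
    d = 4
    if d > 16:
        i = 21
    else:
        i += d
    d = rate // record(d)
    rate = 37
    i = i[34]
    for i in d:
        rate = i + d
    emit(1)
    i = d - rate
    return i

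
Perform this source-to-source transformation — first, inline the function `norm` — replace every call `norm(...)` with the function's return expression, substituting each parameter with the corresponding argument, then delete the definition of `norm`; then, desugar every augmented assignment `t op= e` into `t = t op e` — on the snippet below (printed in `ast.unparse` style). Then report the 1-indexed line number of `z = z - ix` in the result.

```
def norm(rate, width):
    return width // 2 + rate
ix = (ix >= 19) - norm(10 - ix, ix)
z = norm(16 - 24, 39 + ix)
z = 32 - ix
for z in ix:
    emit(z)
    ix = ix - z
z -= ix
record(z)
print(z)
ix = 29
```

7

Transformed code:
ix = (ix >= 19) - (ix // 2 + (10 - ix))
z = (39 + ix) // 2 + (16 - 24)
z = 32 - ix
for z in ix:
    emit(z)
    ix = ix - z
z = z - ix
record(z)
print(z)
ix = 29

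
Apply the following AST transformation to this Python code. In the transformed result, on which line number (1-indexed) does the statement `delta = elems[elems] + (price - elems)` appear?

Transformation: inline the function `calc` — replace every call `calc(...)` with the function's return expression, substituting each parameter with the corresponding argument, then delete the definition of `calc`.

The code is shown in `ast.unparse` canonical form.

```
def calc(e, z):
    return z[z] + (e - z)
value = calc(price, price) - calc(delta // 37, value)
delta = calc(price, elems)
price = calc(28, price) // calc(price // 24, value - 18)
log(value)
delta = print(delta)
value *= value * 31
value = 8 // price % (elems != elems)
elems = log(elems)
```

Transformed code:
value = price[price] + (price - price) - (value[value] + (delta // 37 - value))
delta = elems[elems] + (price - elems)
price = (price[price] + (28 - price)) // ((value - 18)[value - 18] + (price // 24 - (value - 18)))
log(value)
delta = print(delta)
value *= value * 31
value = 8 // price % (elems != elems)
elems = log(elems)

2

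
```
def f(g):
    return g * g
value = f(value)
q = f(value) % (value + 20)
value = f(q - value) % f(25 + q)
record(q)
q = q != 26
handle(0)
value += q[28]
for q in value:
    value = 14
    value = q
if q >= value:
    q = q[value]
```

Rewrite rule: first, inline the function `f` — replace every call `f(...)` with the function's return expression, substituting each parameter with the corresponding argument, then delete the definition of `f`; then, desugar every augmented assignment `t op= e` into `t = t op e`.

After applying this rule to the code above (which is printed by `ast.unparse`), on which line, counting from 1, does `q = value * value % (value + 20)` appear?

2

Transformed code:
value = value * value
q = value * value % (value + 20)
value = (q - value) * (q - value) % ((25 + q) * (25 + q))
record(q)
q = q != 26
handle(0)
value = value + q[28]
for q in value:
    value = 14
    value = q
if q >= value:
    q = q[value]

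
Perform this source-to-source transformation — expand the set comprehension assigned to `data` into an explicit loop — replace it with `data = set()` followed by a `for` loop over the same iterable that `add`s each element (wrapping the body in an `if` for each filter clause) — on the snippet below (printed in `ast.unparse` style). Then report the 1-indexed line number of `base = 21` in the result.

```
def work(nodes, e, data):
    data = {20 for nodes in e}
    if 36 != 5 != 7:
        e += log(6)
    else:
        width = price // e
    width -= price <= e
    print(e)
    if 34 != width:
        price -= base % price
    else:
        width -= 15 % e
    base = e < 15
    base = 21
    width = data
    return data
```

16

Transformed code:
def work(nodes, e, data):
    data = set()
    for nodes in e:
        data.add(20)
    if 36 != 5 != 7:
        e += log(6)
    else:
        width = price // e
    width -= price <= e
    print(e)
    if 34 != width:
        price -= base % price
    else:
        width -= 15 % e
    base = e < 15
    base = 21
    width = data
    return data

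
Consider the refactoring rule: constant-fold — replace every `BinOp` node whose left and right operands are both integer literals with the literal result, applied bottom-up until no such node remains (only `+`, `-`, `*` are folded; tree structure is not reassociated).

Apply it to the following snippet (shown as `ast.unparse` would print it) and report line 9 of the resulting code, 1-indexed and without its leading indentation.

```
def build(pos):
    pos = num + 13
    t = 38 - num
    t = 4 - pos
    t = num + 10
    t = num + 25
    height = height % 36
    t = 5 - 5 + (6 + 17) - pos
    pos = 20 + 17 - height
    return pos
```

pos = 37 - height

Transformed code:
def build(pos):
    pos = num + 13
    t = 38 - num
    t = 4 - pos
    t = num + 10
    t = num + 25
    height = height % 36
    t = 23 - pos
    pos = 37 - height
    return pos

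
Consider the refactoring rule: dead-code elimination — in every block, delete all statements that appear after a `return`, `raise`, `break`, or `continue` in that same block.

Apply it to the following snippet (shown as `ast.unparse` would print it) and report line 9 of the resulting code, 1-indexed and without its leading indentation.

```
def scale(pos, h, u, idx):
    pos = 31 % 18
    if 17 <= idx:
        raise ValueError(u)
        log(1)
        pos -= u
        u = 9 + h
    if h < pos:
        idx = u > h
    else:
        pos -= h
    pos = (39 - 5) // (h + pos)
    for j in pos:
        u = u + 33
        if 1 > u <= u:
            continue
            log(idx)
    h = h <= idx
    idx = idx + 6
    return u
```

pos = (39 - 5) // (h + pos)

Transformed code:
def scale(pos, h, u, idx):
    pos = 31 % 18
    if 17 <= idx:
        raise ValueError(u)
    if h < pos:
        idx = u > h
    else:
        pos -= h
    pos = (39 - 5) // (h + pos)
    for j in pos:
        u = u + 33
        if 1 > u <= u:
            continue
    h = h <= idx
    idx = idx + 6
    return u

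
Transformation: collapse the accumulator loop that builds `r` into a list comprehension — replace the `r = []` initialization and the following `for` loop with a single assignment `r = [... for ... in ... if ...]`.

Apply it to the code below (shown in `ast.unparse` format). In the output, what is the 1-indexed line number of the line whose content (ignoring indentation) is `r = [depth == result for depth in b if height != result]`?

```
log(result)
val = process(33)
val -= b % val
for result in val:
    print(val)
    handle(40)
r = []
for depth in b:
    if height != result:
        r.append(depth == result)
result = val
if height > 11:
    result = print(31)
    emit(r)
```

Transformed code:
log(result)
val = process(33)
val -= b % val
for result in val:
    print(val)
    handle(40)
r = [depth == result for depth in b if height != result]
result = val
if height > 11:
    result = print(31)
    emit(r)

7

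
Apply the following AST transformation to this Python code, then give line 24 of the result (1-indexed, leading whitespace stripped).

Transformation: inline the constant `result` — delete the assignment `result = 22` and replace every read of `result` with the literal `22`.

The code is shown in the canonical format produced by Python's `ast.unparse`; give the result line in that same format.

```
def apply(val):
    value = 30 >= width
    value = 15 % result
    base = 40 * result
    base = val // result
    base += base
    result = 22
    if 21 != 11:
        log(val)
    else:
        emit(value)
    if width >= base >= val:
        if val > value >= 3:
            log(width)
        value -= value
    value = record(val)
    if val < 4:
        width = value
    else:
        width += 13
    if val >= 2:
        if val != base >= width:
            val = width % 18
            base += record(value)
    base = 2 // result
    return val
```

Transformed code:
def apply(val):
    value = 30 >= width
    value = 15 % 22
    base = 40 * 22
    base = val // 22
    base += base
    if 21 != 11:
        log(val)
    else:
        emit(value)
    if width >= base >= val:
        if val > value >= 3:
            log(width)
        value -= value
    value = record(val)
    if val < 4:
        width = value
    else:
        width += 13
    if val >= 2:
        if val != base >= width:
            val = width % 18
            base += record(value)
    base = 2 // 22
    return val

base = 2 // 22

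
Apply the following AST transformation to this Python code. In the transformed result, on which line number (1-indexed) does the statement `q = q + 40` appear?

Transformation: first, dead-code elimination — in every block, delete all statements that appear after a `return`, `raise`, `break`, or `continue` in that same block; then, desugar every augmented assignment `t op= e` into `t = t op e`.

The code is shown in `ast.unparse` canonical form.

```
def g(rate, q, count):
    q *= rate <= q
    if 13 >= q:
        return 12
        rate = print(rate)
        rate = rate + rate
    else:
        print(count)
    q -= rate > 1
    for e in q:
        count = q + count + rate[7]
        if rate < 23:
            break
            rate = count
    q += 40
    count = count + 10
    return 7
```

12

Transformed code:
def g(rate, q, count):
    q = q * (rate <= q)
    if 13 >= q:
        return 12
    else:
        print(count)
    q = q - (rate > 1)
    for e in q:
        count = q + count + rate[7]
        if rate < 23:
            break
    q = q + 40
    count = count + 10
    return 7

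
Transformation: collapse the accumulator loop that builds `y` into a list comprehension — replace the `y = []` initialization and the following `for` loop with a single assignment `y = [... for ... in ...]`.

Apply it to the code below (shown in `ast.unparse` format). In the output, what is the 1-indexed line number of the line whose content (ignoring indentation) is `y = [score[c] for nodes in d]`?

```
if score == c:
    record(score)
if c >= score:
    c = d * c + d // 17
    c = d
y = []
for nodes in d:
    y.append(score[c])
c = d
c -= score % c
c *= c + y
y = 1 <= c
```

6

Transformed code:
if score == c:
    record(score)
if c >= score:
    c = d * c + d // 17
    c = d
y = [score[c] for nodes in d]
c = d
c -= score % c
c *= c + y
y = 1 <= c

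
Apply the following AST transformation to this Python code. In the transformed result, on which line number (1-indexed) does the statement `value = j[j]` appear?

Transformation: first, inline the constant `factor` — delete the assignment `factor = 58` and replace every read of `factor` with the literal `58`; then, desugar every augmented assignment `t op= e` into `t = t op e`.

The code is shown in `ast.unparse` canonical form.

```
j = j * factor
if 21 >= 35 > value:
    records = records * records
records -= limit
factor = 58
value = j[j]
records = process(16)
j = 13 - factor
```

5

Transformed code:
j = j * 58
if 21 >= 35 > value:
    records = records * records
records = records - limit
value = j[j]
records = process(16)
j = 13 - 58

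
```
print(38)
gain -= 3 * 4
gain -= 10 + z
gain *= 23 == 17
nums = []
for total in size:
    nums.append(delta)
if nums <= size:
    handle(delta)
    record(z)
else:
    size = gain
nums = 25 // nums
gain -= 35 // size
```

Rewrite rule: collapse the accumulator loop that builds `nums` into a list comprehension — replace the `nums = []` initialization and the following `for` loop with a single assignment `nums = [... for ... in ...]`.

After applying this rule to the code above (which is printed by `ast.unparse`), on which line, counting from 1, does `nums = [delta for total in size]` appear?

Transformed code:
print(38)
gain -= 3 * 4
gain -= 10 + z
gain *= 23 == 17
nums = [delta for total in size]
if nums <= size:
    handle(delta)
    record(z)
else:
    size = gain
nums = 25 // nums
gain -= 35 // size

5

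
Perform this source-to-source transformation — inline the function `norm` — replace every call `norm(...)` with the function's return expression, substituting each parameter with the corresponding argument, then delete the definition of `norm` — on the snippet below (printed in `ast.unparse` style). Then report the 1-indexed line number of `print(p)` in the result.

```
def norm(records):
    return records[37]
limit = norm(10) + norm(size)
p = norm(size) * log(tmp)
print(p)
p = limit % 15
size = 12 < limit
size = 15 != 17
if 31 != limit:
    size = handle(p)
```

Transformed code:
limit = 10[37] + size[37]
p = size[37] * log(tmp)
print(p)
p = limit % 15
size = 12 < limit
size = 15 != 17
if 31 != limit:
    size = handle(p)

3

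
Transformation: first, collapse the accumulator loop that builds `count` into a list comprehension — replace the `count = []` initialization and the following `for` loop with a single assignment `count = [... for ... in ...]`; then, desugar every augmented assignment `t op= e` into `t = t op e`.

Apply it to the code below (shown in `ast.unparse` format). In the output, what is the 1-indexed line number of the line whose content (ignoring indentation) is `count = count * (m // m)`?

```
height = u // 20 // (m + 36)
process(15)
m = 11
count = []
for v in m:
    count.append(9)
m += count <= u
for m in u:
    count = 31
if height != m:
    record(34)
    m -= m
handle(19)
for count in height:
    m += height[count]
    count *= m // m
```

14

Transformed code:
height = u // 20 // (m + 36)
process(15)
m = 11
count = [9 for v in m]
m = m + (count <= u)
for m in u:
    count = 31
if height != m:
    record(34)
    m = m - m
handle(19)
for count in height:
    m = m + height[count]
    count = count * (m // m)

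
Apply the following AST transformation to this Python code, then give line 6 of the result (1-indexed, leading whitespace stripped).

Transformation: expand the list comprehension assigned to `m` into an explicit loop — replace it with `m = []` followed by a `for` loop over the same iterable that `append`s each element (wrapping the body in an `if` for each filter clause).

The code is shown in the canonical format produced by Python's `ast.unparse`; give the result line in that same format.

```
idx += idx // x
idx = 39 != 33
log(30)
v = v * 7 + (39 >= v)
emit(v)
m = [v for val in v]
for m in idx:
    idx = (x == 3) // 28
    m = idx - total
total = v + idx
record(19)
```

Transformed code:
idx += idx // x
idx = 39 != 33
log(30)
v = v * 7 + (39 >= v)
emit(v)
m = []
for val in v:
    m.append(v)
for m in idx:
    idx = (x == 3) // 28
    m = idx - total
total = v + idx
record(19)

m = []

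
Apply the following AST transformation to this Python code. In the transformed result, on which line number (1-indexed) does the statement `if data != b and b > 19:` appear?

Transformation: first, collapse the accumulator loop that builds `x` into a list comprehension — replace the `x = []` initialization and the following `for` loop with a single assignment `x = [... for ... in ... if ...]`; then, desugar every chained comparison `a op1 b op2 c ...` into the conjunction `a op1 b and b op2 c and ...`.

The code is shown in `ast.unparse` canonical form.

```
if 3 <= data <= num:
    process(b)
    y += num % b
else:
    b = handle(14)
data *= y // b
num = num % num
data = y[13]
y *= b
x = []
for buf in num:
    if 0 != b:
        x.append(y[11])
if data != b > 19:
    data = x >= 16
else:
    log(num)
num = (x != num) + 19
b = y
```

Transformed code:
if 3 <= data and data <= num:
    process(b)
    y += num % b
else:
    b = handle(14)
data *= y // b
num = num % num
data = y[13]
y *= b
x = [y[11] for buf in num if 0 != b]
if data != b and b > 19:
    data = x >= 16
else:
    log(num)
num = (x != num) + 19
b = y

11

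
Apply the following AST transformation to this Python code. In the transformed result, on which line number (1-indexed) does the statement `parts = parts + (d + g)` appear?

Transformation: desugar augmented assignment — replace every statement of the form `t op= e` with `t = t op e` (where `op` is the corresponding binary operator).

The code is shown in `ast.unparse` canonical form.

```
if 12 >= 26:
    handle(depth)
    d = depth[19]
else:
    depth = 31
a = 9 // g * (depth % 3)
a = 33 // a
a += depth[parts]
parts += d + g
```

9

Transformed code:
if 12 >= 26:
    handle(depth)
    d = depth[19]
else:
    depth = 31
a = 9 // g * (depth % 3)
a = 33 // a
a = a + depth[parts]
parts = parts + (d + g)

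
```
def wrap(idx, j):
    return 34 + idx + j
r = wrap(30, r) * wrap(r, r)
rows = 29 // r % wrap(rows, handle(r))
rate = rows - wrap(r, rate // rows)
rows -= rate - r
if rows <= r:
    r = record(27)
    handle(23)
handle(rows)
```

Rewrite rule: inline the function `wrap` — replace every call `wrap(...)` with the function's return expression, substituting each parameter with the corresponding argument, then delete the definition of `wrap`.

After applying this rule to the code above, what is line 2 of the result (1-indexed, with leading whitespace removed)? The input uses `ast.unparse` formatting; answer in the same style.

Transformed code:
r = (34 + 30 + r) * (34 + r + r)
rows = 29 // r % (34 + rows + handle(r))
rate = rows - (34 + r + rate // rows)
rows -= rate - r
if rows <= r:
    r = record(27)
    handle(23)
handle(rows)

rows = 29 // r % (34 + rows + handle(r))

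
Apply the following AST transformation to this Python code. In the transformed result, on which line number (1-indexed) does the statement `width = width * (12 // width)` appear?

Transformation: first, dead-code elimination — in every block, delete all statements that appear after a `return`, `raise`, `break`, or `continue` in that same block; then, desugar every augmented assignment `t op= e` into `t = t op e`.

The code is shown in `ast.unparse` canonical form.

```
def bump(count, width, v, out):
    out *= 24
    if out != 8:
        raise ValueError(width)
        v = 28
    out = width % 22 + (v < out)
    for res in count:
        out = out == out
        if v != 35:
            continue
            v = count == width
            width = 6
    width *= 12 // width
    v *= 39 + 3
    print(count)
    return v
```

Transformed code:
def bump(count, width, v, out):
    out = out * 24
    if out != 8:
        raise ValueError(width)
    out = width % 22 + (v < out)
    for res in count:
        out = out == out
        if v != 35:
            continue
    width = width * (12 // width)
    v = v * (39 + 3)
    print(count)
    return v

10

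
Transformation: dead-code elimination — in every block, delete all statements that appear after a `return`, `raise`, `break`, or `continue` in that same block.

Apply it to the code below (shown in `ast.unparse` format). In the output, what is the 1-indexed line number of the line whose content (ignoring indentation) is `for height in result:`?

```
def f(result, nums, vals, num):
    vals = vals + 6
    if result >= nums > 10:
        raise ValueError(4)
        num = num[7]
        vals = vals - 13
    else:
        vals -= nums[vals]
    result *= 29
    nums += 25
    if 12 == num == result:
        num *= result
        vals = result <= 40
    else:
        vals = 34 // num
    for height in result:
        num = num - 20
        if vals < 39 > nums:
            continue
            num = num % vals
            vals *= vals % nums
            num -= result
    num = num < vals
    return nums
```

Transformed code:
def f(result, nums, vals, num):
    vals = vals + 6
    if result >= nums > 10:
        raise ValueError(4)
    else:
        vals -= nums[vals]
    result *= 29
    nums += 25
    if 12 == num == result:
        num *= result
        vals = result <= 40
    else:
        vals = 34 // num
    for height in result:
        num = num - 20
        if vals < 39 > nums:
            continue
    num = num < vals
    return nums

14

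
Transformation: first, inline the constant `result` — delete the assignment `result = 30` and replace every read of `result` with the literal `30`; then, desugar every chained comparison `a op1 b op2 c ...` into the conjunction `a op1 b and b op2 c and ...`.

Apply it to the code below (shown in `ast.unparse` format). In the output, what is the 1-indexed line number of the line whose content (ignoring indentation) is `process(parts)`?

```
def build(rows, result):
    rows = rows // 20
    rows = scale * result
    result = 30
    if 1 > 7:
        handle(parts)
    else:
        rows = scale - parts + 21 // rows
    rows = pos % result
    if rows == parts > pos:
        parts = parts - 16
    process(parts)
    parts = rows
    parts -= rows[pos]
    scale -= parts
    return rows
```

11

Transformed code:
def build(rows, result):
    rows = rows // 20
    rows = scale * 30
    if 1 > 7:
        handle(parts)
    else:
        rows = scale - parts + 21 // rows
    rows = pos % 30
    if rows == parts and parts > pos:
        parts = parts - 16
    process(parts)
    parts = rows
    parts -= rows[pos]
    scale -= parts
    return rows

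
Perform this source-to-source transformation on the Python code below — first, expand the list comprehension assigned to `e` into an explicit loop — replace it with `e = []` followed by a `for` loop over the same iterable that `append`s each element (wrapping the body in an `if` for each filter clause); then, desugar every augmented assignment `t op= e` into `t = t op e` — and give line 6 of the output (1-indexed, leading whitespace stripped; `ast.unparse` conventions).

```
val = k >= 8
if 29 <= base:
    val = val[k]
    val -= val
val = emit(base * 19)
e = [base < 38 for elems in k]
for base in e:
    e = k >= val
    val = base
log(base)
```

e = []

Transformed code:
val = k >= 8
if 29 <= base:
    val = val[k]
    val = val - val
val = emit(base * 19)
e = []
for elems in k:
    e.append(base < 38)
for base in e:
    e = k >= val
    val = base
log(base)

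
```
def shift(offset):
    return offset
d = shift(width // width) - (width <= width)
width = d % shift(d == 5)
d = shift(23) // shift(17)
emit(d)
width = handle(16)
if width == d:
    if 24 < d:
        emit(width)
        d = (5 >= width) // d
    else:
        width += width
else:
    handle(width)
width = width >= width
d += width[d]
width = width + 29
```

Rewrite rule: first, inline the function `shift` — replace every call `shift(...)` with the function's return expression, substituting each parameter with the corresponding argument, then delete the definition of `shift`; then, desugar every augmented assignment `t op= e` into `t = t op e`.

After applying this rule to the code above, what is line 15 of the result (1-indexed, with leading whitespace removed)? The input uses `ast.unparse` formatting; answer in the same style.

d = d + width[d]

Transformed code:
d = width // width - (width <= width)
width = d % (d == 5)
d = 23 // 17
emit(d)
width = handle(16)
if width == d:
    if 24 < d:
        emit(width)
        d = (5 >= width) // d
    else:
        width = width + width
else:
    handle(width)
width = width >= width
d = d + width[d]
width = width + 29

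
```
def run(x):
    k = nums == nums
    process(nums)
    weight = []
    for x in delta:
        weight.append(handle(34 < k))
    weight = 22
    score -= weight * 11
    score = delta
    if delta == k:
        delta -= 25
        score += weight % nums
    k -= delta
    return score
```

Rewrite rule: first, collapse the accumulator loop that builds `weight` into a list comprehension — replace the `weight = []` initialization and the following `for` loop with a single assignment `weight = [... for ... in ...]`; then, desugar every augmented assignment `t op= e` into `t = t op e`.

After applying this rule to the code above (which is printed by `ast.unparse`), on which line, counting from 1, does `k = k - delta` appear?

Transformed code:
def run(x):
    k = nums == nums
    process(nums)
    weight = [handle(34 < k) for x in delta]
    weight = 22
    score = score - weight * 11
    score = delta
    if delta == k:
        delta = delta - 25
        score = score + weight % nums
    k = k - delta
    return score

11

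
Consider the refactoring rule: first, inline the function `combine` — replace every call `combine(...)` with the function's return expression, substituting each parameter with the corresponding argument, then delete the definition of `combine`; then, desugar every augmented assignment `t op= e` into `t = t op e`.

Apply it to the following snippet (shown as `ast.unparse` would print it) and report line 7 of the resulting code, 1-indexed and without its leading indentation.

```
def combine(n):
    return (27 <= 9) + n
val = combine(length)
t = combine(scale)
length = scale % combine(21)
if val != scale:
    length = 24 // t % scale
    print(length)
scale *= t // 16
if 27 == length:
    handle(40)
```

scale = scale * (t // 16)

Transformed code:
val = (27 <= 9) + length
t = (27 <= 9) + scale
length = scale % ((27 <= 9) + 21)
if val != scale:
    length = 24 // t % scale
    print(length)
scale = scale * (t // 16)
if 27 == length:
    handle(40)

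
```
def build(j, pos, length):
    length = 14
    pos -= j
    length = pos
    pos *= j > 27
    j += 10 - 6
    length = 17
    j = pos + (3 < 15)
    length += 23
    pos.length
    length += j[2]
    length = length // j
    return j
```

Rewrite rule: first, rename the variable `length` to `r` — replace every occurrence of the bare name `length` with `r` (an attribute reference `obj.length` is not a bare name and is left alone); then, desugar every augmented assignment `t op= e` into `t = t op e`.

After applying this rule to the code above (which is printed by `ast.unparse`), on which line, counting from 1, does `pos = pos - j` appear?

Transformed code:
def build(j, pos, r):
    r = 14
    pos = pos - j
    r = pos
    pos = pos * (j > 27)
    j = j + (10 - 6)
    r = 17
    j = pos + (3 < 15)
    r = r + 23
    pos.length
    r = r + j[2]
    r = r // j
    return j

3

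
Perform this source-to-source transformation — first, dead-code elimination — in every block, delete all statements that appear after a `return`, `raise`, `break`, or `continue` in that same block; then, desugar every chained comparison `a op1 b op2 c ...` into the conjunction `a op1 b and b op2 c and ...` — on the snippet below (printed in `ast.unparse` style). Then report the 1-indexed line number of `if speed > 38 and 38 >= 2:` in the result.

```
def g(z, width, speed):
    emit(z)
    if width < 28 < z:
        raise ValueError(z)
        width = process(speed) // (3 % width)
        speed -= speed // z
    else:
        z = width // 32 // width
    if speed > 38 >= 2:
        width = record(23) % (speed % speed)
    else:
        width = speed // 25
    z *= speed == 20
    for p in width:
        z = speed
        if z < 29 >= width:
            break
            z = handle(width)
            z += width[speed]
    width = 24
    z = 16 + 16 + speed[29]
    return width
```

Transformed code:
def g(z, width, speed):
    emit(z)
    if width < 28 and 28 < z:
        raise ValueError(z)
    else:
        z = width // 32 // width
    if speed > 38 and 38 >= 2:
        width = record(23) % (speed % speed)
    else:
        width = speed // 25
    z *= speed == 20
    for p in width:
        z = speed
        if z < 29 and 29 >= width:
            break
    width = 24
    z = 16 + 16 + speed[29]
    return width

7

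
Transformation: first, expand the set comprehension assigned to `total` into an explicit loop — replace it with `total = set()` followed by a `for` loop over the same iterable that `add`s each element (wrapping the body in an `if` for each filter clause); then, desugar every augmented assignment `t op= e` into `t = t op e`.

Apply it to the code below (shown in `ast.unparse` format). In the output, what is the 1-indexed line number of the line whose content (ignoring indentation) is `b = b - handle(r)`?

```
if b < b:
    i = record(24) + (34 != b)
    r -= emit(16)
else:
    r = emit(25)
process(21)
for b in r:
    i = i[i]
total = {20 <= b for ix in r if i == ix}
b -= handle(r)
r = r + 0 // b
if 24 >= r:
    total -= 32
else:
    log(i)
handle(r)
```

Transformed code:
if b < b:
    i = record(24) + (34 != b)
    r = r - emit(16)
else:
    r = emit(25)
process(21)
for b in r:
    i = i[i]
total = set()
for ix in r:
    if i == ix:
        total.add(20 <= b)
b = b - handle(r)
r = r + 0 // b
if 24 >= r:
    total = total - 32
else:
    log(i)
handle(r)

13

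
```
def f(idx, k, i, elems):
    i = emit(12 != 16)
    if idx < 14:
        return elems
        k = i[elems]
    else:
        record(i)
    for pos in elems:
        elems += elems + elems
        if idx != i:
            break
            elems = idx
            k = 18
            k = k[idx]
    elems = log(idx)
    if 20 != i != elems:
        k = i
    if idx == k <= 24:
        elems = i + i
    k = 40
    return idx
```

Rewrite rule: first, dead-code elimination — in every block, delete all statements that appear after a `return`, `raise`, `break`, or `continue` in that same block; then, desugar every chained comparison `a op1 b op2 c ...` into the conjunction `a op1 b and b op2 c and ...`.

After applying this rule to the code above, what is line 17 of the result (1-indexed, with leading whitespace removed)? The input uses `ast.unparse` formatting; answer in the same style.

return idx

Transformed code:
def f(idx, k, i, elems):
    i = emit(12 != 16)
    if idx < 14:
        return elems
    else:
        record(i)
    for pos in elems:
        elems += elems + elems
        if idx != i:
            break
    elems = log(idx)
    if 20 != i and i != elems:
        k = i
    if idx == k and k <= 24:
        elems = i + i
    k = 40
    return idx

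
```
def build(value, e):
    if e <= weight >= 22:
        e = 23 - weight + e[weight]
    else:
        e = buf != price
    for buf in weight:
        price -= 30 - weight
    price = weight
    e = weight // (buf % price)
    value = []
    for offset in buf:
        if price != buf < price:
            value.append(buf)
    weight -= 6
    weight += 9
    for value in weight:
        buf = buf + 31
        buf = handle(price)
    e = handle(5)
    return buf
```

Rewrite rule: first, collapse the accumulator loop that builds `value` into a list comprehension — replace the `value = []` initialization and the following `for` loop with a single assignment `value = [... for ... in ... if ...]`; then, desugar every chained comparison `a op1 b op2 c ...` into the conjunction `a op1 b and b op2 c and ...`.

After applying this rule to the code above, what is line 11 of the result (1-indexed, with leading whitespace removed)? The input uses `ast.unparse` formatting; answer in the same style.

weight -= 6

Transformed code:
def build(value, e):
    if e <= weight and weight >= 22:
        e = 23 - weight + e[weight]
    else:
        e = buf != price
    for buf in weight:
        price -= 30 - weight
    price = weight
    e = weight // (buf % price)
    value = [buf for offset in buf if price != buf and buf < price]
    weight -= 6
    weight += 9
    for value in weight:
        buf = buf + 31
        buf = handle(price)
    e = handle(5)
    return buf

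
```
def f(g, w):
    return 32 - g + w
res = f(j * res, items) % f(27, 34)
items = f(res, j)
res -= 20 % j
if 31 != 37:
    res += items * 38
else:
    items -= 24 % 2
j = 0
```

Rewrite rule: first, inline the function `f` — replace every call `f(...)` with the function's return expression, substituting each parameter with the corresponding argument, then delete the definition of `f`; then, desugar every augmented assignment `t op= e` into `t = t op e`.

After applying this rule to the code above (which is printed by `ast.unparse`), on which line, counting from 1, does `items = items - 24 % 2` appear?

7

Transformed code:
res = (32 - j * res + items) % (32 - 27 + 34)
items = 32 - res + j
res = res - 20 % j
if 31 != 37:
    res = res + items * 38
else:
    items = items - 24 % 2
j = 0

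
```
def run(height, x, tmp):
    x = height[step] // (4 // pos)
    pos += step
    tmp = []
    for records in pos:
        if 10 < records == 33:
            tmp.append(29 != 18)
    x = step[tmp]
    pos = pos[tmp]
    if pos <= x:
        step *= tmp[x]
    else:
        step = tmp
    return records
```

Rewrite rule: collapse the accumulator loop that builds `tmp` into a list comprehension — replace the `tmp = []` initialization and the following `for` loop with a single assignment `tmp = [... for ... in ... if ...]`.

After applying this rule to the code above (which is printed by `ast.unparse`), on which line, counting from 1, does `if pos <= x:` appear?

Transformed code:
def run(height, x, tmp):
    x = height[step] // (4 // pos)
    pos += step
    tmp = [29 != 18 for records in pos if 10 < records == 33]
    x = step[tmp]
    pos = pos[tmp]
    if pos <= x:
        step *= tmp[x]
    else:
        step = tmp
    return records

7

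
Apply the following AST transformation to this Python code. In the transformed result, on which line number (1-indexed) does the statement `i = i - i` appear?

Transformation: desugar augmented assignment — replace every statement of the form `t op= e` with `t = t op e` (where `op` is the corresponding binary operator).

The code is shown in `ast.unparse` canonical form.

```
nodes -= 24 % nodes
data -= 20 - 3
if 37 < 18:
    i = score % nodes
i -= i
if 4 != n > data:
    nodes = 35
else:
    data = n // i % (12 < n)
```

5

Transformed code:
nodes = nodes - 24 % nodes
data = data - (20 - 3)
if 37 < 18:
    i = score % nodes
i = i - i
if 4 != n > data:
    nodes = 35
else:
    data = n // i % (12 < n)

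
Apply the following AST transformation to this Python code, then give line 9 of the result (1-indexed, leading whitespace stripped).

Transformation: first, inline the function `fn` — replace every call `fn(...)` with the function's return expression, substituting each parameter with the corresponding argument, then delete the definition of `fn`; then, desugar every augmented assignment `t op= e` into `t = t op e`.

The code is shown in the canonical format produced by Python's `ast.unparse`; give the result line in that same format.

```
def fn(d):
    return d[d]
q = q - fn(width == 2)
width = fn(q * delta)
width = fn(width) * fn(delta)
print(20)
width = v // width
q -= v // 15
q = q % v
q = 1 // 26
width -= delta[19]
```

width = width - delta[19]

Transformed code:
q = q - (width == 2)[width == 2]
width = (q * delta)[q * delta]
width = width[width] * delta[delta]
print(20)
width = v // width
q = q - v // 15
q = q % v
q = 1 // 26
width = width - delta[19]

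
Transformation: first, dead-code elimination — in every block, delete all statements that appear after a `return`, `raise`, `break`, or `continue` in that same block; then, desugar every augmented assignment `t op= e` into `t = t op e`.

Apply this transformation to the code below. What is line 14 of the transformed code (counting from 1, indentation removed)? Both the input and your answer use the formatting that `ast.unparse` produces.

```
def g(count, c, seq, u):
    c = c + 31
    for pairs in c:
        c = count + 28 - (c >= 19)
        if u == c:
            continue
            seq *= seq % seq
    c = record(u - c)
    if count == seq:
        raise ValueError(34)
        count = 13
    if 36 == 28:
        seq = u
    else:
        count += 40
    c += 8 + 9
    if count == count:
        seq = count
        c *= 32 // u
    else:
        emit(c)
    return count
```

c = c + (8 + 9)

Transformed code:
def g(count, c, seq, u):
    c = c + 31
    for pairs in c:
        c = count + 28 - (c >= 19)
        if u == c:
            continue
    c = record(u - c)
    if count == seq:
        raise ValueError(34)
    if 36 == 28:
        seq = u
    else:
        count = count + 40
    c = c + (8 + 9)
    if count == count:
        seq = count
        c = c * (32 // u)
    else:
        emit(c)
    return count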